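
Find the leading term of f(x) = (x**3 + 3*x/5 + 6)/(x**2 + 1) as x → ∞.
x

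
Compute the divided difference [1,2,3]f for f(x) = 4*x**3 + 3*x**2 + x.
27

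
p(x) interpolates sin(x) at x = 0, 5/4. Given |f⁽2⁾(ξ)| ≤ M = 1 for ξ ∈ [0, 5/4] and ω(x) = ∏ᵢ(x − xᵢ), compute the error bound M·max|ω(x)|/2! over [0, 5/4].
25/128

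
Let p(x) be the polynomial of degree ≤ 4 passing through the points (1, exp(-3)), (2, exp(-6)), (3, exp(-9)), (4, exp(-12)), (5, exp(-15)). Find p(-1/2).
(-2772*exp(9) - 1540*exp(3) + 315 + 2970*exp(6) + 1155*exp(12))*exp(-15)/128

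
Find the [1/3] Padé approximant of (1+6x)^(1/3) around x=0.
(5*x + 1)/(8*x**3/3 - 2*x**2 + 3*x + 1)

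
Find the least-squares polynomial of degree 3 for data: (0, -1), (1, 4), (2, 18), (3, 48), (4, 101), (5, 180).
-55/63 + (571/378)x + (128/63)x² + (53/54)x³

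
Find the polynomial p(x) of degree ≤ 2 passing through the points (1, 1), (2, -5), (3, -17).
-3*x**2 + 3*x + 1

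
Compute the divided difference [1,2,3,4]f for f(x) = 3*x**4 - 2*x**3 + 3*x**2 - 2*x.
28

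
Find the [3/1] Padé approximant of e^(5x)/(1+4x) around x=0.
(71375*x**3/1896 + 4575*x**2/316 + 2205*x/316 + 1)/(1889*x/316 + 1)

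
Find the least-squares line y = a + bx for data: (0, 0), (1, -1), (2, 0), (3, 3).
a = -1, b = 1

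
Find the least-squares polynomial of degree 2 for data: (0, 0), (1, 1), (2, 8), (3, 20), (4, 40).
1/7 + (-167/70)x + (43/14)x²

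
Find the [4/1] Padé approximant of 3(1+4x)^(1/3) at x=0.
(256*x**4/81 - 512*x**3/135 + 32*x**2/5 + 64*x/5 + 3)/(44*x/15 + 1)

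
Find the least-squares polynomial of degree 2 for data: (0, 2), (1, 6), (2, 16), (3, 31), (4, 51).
66/35 + (121/70)x + (37/14)x²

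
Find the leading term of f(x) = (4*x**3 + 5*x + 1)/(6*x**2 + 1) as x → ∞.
2*x/3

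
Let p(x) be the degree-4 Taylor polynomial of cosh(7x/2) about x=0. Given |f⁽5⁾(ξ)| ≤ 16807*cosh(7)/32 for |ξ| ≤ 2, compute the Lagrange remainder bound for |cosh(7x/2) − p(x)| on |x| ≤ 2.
16807*cosh(7)/120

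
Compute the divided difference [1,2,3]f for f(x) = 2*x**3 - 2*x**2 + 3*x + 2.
10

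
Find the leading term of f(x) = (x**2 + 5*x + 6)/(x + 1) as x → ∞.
x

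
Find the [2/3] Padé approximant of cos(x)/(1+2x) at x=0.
(1 - 5*x**2/12)/(x**3/6 + x**2/12 + 2*x + 1)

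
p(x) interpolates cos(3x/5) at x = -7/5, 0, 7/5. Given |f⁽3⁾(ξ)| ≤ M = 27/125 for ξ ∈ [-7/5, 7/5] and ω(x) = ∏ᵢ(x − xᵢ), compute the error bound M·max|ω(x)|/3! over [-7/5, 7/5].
343*sqrt(3)/15625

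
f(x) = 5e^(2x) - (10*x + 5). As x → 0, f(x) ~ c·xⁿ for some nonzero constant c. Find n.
2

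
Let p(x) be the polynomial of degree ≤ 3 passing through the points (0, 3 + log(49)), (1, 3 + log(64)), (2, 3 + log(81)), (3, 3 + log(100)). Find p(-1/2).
3 + log(583443*35**(3/8)*6**(1/4)/81920)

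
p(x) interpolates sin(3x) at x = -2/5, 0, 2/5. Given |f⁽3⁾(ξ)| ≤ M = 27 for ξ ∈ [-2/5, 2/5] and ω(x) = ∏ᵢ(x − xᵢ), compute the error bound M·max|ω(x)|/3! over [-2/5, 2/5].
8*sqrt(3)/125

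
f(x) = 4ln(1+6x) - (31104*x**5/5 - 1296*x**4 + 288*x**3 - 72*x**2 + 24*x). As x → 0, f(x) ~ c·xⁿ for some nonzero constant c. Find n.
6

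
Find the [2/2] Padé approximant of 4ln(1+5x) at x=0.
10*x*(5*x + 2)/(25*x**2/6 + 5*x + 1)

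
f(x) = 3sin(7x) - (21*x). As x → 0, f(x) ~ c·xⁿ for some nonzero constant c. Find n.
3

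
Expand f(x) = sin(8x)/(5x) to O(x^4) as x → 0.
8/5 - 256*x**2/15 + O(x**4)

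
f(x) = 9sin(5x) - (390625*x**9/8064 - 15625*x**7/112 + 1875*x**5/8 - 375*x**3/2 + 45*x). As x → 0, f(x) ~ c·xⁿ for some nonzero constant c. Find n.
11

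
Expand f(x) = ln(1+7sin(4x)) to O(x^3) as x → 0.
28*x - 392*x**2 + O(x**3)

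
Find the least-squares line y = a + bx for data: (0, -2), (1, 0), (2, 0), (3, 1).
a = -8/5, b = 9/10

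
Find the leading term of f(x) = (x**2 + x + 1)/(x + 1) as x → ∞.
x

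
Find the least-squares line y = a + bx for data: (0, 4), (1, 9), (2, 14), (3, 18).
a = 21/5, b = 47/10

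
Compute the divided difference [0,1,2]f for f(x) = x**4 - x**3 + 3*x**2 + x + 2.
7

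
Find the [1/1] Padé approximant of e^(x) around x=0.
(x/2 + 1)/(1 - x/2)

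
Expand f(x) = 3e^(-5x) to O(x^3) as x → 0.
3 - 15*x + 75*x**2/2 + O(x**3)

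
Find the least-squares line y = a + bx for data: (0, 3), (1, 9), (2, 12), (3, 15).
a = 39/10, b = 39/10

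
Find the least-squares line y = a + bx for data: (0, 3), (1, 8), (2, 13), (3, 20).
a = 13/5, b = 28/5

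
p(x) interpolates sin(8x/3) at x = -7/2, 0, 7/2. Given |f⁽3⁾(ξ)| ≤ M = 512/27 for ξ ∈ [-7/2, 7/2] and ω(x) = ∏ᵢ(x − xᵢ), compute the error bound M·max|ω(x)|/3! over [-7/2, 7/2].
21952*sqrt(3)/729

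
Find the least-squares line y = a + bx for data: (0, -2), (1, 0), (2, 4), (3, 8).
a = -13/5, b = 17/5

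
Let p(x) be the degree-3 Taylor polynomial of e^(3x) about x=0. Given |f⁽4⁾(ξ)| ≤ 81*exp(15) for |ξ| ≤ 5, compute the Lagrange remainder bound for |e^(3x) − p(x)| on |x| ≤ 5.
16875*exp(15)/8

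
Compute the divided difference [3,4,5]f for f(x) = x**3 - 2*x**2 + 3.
10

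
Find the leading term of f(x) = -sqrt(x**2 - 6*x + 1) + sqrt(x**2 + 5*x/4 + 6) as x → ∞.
29/8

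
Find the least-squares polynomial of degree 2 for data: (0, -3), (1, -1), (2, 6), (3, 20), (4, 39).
-103/35 + (-17/14)x + (41/14)x²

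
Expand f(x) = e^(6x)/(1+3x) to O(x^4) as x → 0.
1 + 3*x + 9*x**2 + 9*x**3 + O(x**4)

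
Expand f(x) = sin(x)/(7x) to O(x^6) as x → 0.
1/7 - x**2/42 + x**4/840 + O(x**6)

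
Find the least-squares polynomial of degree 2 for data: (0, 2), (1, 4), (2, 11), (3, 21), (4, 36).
68/35 + (3/14)x + (29/14)x²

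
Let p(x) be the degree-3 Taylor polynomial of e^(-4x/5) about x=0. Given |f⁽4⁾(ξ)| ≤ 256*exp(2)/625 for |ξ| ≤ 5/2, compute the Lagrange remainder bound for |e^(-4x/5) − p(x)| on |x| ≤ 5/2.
2*exp(2)/3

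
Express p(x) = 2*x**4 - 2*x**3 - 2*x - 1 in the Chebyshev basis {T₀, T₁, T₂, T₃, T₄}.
(-1/4)T₀ + (-7/2)T₁ + T₂ + (-1/2)T₃ + (1/4)T₄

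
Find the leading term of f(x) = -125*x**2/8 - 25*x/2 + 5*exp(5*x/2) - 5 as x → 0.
625*x**3/48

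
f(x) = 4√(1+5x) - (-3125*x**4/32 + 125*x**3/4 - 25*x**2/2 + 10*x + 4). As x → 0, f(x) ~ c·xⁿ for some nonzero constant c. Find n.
5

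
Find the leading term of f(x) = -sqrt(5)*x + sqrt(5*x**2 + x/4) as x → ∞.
sqrt(5)/40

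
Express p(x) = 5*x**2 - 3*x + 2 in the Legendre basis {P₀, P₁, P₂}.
(11/3)P₀ + (-3)P₁ + (10/3)P₂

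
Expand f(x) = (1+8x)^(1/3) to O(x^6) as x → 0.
1 + 8*x/3 - 64*x**2/9 + 2560*x**3/81 - 40960*x**4/243 + 720896*x**5/729 + O(x**6)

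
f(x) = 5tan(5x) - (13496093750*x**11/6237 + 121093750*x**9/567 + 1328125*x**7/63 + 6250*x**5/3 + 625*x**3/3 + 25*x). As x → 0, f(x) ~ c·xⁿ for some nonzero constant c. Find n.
13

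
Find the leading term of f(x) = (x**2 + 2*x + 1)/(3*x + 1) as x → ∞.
x/3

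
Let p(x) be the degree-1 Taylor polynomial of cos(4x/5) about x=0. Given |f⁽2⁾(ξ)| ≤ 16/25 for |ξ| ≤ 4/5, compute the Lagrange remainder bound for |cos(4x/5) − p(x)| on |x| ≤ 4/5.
128/625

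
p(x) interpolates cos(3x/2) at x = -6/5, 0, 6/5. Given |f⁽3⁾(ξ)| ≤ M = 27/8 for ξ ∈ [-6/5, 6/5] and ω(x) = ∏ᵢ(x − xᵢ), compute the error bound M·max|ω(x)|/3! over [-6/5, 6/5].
27*sqrt(3)/125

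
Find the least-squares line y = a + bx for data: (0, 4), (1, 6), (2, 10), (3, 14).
a = 17/5, b = 17/5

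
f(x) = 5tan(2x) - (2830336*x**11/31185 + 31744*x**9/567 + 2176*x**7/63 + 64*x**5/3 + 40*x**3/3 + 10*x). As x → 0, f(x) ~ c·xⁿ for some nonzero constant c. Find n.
13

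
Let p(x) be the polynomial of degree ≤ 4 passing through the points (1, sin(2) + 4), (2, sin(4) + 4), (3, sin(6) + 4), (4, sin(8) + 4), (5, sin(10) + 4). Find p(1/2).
-45*sin(8)/32 + 189*sin(6)/64 + 35*sin(10)/128 + 315*sin(2)/128 - 105*sin(4)/32 + 4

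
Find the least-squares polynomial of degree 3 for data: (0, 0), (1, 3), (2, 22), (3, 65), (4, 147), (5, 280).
-23/126 + (713/756)x + (209/252)x² + (55/27)x³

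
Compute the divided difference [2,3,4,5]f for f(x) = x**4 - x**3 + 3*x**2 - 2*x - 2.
13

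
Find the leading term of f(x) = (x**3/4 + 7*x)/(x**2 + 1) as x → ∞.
x/4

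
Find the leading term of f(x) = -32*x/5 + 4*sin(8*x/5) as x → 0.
-1024*x**3/375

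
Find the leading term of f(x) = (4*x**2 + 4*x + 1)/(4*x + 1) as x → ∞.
x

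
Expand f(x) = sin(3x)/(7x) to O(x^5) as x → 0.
3/7 - 9*x**2/14 + 81*x**4/280 + O(x**5)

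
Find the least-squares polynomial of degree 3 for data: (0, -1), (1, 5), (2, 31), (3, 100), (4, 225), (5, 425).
-50/63 + (-169/378)x + (163/63)x² + (157/54)x³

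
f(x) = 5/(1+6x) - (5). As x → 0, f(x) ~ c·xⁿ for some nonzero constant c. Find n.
1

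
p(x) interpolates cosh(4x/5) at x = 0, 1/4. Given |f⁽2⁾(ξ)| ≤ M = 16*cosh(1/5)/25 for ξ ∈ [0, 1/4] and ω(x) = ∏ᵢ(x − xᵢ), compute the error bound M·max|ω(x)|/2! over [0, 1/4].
cosh(1/5)/200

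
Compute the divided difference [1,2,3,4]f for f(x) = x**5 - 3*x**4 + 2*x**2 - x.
35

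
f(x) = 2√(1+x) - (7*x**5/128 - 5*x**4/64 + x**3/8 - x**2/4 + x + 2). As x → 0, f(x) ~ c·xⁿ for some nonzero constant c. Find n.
6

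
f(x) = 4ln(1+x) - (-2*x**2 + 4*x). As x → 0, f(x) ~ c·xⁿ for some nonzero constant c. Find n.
3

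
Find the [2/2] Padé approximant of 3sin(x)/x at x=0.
(3 - 7*x**2/20)/(x**2/20 + 1)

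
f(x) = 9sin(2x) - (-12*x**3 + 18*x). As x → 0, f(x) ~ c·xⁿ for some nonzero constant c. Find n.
5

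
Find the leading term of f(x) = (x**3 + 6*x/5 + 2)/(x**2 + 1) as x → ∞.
x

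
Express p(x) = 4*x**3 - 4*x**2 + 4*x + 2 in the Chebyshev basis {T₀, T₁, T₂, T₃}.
(7)T₁ + (-2)T₂ + T₃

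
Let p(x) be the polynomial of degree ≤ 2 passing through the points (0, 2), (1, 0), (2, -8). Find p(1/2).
7/4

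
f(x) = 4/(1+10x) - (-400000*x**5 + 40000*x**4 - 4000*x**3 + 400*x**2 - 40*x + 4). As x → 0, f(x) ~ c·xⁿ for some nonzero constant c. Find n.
6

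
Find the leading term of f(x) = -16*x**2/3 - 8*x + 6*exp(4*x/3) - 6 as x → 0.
64*x**3/27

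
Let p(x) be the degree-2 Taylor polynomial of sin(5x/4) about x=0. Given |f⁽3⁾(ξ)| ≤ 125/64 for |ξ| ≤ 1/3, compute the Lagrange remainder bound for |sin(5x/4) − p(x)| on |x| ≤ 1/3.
125/10368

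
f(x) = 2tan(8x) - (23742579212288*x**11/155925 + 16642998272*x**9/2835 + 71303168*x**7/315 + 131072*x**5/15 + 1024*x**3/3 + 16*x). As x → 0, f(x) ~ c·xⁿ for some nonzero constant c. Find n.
13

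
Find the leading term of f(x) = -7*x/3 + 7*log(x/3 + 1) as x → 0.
-7*x**2/18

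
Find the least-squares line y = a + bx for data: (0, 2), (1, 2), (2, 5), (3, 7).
a = 13/10, b = 9/5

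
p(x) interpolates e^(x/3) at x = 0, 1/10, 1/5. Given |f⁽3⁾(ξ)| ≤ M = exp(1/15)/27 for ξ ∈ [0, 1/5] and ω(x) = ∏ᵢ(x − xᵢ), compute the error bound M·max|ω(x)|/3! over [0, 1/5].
sqrt(3)*exp(1/15)/729000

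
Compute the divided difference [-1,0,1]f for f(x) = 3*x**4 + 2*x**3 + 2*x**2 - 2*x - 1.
5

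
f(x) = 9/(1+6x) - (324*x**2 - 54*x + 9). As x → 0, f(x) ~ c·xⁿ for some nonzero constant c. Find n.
3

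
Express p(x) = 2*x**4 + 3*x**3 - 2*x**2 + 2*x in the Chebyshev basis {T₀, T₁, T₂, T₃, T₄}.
(-1/4)T₀ + (17/4)T₁ + (3/4)T₃ + (1/4)T₄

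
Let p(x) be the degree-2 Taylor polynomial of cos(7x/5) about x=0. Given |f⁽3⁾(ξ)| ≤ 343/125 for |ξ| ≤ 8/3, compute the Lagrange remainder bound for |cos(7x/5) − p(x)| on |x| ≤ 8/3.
87808/10125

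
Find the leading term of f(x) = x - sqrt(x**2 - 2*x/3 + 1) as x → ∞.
1/3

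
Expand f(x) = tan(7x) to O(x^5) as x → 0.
7*x + 343*x**3/3 + O(x**5)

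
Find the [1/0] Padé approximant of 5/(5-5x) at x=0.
x + 1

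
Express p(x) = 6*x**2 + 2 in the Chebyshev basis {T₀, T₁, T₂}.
(5)T₀ + (3)T₂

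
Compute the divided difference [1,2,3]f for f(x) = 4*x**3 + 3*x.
24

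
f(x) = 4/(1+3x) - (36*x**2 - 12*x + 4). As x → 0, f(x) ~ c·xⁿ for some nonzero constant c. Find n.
3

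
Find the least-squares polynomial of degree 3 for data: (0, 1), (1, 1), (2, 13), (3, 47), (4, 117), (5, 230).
67/63 + (-961/378)x + (139/252)x² + (197/108)x³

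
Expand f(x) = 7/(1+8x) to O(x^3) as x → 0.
7 - 56*x + 448*x**2 + O(x**3)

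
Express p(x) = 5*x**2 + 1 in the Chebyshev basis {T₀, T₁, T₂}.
(7/2)T₀ + (5/2)T₂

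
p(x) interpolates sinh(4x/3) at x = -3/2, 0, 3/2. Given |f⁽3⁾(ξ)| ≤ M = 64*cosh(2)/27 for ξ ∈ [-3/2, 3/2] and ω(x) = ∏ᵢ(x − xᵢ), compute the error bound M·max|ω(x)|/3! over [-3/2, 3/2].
8*sqrt(3)*cosh(2)/27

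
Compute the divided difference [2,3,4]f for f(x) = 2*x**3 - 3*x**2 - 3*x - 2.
15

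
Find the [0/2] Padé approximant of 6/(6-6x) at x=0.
1/(1 - x)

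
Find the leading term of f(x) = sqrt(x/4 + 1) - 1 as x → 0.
x/8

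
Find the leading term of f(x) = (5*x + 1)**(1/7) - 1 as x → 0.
5*x/7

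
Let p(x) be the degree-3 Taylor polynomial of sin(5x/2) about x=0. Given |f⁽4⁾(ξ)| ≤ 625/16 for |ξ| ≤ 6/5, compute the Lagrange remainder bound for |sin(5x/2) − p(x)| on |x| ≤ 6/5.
27/8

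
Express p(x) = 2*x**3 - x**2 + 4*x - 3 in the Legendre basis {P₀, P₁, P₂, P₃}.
(-10/3)P₀ + (26/5)P₁ + (-2/3)P₂ + (4/5)P₃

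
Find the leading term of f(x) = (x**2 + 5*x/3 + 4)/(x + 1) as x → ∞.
x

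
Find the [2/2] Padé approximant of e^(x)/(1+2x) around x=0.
(37*x**2/204 + 23*x/34 + 1)/(-131*x**2/204 + 57*x/34 + 1)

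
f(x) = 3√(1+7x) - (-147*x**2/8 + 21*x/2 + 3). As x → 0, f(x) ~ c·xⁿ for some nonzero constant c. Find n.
3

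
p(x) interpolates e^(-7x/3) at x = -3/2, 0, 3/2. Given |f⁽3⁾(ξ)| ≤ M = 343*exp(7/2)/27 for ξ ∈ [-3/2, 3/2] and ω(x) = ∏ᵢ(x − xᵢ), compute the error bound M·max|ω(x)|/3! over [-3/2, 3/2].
343*sqrt(3)*exp(7/2)/216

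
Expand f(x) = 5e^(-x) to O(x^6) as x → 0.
5 - 5*x + 5*x**2/2 - 5*x**3/6 + 5*x**4/24 - x**5/24 + O(x**6)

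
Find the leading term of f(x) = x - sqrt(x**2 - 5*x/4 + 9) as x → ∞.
5/8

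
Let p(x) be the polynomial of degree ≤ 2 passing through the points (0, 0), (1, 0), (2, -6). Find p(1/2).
3/4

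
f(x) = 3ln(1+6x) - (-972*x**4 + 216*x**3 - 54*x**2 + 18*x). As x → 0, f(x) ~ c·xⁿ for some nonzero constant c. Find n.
5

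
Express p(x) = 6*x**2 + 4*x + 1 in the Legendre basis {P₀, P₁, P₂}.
(3)P₀ + (4)P₁ + (4)P₂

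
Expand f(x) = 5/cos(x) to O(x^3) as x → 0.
5 + 5*x**2/2 + O(x**3)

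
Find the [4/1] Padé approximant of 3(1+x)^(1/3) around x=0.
(x**4/81 - 8*x**3/135 + 2*x**2/5 + 16*x/5 + 3)/(11*x/15 + 1)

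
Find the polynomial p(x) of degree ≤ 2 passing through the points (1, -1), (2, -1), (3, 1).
x**2 - 3*x + 1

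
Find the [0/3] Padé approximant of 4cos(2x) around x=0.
4/(2*x**2 + 1)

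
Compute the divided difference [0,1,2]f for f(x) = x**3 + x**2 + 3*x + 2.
4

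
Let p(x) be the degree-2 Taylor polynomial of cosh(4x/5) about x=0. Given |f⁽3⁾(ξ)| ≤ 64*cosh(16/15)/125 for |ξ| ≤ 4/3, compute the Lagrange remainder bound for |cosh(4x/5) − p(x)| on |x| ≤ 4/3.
2048*cosh(16/15)/10125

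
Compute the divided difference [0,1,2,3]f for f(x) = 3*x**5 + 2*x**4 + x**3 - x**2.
88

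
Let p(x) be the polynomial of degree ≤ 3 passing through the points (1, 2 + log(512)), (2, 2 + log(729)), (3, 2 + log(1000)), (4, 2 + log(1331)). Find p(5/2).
2 + log(270*11**(13/16)*2**(1/8)*3**(3/8)*5**(11/16)/11)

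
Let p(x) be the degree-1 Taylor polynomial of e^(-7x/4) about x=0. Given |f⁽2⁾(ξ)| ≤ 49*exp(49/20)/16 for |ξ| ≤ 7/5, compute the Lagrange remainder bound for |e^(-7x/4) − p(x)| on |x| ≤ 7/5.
2401*exp(49/20)/800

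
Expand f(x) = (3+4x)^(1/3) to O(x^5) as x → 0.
3**(1/3) + 4*3**(1/3)*x/9 - 16*3**(1/3)*x**2/81 + 320*3**(1/3)*x**3/2187 - 2560*3**(1/3)*x**4/19683 + O(x**5)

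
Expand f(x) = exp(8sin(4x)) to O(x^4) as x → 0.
1 + 32*x + 512*x**2 + 5376*x**3 + O(x**4)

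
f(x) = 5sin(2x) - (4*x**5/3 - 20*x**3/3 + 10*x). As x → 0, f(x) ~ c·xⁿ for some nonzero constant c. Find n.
7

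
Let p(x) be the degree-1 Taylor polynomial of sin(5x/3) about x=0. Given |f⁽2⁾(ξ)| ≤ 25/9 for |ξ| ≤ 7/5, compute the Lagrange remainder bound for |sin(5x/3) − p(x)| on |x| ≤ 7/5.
49/18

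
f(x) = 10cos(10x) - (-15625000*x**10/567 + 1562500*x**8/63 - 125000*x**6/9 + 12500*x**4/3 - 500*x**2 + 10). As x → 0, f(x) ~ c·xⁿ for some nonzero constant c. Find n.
12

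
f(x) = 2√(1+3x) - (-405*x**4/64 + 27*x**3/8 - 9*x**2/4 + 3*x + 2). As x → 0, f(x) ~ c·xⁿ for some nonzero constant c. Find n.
5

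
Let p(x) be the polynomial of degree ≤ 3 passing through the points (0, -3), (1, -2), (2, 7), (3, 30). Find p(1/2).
-25/8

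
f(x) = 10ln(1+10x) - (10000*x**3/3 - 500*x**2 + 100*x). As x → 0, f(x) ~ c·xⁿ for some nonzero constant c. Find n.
4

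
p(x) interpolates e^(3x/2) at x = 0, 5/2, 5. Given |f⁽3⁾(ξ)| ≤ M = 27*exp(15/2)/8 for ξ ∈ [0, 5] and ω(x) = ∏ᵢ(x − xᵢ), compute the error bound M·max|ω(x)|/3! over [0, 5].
125*sqrt(3)*exp(15/2)/64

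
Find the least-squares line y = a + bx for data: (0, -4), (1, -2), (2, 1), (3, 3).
a = -41/10, b = 12/5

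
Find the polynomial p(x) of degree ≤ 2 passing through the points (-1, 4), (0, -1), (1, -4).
x**2 - 4*x - 1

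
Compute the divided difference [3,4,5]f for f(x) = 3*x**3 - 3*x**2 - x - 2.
33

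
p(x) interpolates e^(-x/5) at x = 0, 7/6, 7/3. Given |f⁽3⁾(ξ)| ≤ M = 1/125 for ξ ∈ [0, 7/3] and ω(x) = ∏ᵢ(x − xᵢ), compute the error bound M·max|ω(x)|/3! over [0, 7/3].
343*sqrt(3)/729000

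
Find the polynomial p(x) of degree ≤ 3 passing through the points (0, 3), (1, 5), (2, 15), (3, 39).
x**3 + x**2 + 3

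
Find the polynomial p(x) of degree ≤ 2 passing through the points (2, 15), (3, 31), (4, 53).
3*x**2 + x + 1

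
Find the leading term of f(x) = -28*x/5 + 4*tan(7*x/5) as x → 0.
1372*x**3/375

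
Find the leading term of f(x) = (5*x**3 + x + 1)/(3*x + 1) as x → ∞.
5*x**2/3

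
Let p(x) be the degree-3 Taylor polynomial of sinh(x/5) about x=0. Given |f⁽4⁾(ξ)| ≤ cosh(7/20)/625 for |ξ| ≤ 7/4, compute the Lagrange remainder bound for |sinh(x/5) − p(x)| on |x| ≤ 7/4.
2401*cosh(7/20)/3840000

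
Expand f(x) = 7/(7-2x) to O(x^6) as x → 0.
1 + 2*x/7 + 4*x**2/49 + 8*x**3/343 + 16*x**4/2401 + 32*x**5/16807 + O(x**6)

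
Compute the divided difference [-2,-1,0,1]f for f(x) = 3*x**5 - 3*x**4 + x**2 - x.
21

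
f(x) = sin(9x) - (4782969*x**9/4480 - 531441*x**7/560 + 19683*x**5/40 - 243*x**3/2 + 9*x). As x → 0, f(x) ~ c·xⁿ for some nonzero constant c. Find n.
11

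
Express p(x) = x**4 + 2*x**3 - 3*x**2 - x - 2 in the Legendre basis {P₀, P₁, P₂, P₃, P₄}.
(-14/5)P₀ + (1/5)P₁ + (-10/7)P₂ + (4/5)P₃ + (8/35)P₄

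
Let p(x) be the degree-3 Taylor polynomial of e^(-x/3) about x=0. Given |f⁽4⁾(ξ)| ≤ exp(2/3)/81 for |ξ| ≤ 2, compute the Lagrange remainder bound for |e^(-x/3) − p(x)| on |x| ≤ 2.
2*exp(2/3)/243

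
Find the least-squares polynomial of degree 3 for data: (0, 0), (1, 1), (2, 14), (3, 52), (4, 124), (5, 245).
-2/63 + (-212/189)x + (13/63)x² + (53/27)x³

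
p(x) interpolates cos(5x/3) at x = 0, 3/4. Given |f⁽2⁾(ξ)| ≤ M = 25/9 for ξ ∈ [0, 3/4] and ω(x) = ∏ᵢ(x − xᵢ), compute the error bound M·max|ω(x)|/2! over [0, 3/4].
25/128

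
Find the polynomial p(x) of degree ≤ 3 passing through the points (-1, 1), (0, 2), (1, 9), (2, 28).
x**3 + 3*x**2 + 3*x + 2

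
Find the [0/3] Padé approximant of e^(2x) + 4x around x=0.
1/(-580*x**3/3 + 34*x**2 - 6*x + 1)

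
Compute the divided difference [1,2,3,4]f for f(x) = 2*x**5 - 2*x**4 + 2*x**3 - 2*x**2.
112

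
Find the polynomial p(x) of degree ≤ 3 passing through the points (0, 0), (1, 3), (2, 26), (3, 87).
3*x**3 + x**2 - x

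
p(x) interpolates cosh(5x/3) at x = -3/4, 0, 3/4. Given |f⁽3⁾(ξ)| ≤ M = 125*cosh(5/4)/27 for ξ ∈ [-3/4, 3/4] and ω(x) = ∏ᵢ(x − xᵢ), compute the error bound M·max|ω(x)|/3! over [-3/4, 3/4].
125*sqrt(3)*cosh(5/4)/1728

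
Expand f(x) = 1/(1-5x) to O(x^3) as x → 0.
1 + 5*x + 25*x**2 + O(x**3)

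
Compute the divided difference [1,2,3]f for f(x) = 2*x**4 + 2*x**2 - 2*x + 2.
52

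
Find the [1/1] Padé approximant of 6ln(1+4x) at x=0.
24*x/(2*x + 1)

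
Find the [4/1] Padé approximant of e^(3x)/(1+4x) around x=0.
(150201*x**4/38840 + 21159*x**3/4855 + 43857*x**2/9710 + 14484*x/4855 + 1)/(19339*x/4855 + 1)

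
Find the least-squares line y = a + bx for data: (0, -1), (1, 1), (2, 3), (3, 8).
a = -8/5, b = 29/10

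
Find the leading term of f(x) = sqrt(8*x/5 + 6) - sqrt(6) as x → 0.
2*sqrt(6)*x/15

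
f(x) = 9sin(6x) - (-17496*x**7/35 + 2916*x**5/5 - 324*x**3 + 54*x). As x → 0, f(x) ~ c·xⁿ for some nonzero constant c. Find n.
9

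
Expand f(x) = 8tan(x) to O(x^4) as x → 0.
8*x + 8*x**3/3 + O(x**4)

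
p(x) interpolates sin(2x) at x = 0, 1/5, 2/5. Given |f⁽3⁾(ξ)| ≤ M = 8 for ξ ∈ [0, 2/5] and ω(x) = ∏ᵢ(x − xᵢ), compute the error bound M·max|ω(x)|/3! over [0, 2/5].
8*sqrt(3)/3375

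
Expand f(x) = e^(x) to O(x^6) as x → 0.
1 + x + x**2/2 + x**3/6 + x**4/24 + x**5/120 + O(x**6)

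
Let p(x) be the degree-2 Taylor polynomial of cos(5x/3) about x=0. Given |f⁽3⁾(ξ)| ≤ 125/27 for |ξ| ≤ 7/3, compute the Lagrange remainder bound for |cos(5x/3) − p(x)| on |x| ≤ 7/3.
42875/4374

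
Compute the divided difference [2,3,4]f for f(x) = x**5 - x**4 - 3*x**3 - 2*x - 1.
203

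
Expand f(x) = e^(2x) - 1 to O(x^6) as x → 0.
2*x + 2*x**2 + 4*x**3/3 + 2*x**4/3 + 4*x**5/15 + O(x**6)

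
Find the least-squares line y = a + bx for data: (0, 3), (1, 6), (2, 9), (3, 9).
a = 18/5, b = 21/10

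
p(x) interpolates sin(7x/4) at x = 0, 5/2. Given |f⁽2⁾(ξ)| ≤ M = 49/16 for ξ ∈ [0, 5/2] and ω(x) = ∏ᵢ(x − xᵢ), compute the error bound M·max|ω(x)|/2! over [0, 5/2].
1225/512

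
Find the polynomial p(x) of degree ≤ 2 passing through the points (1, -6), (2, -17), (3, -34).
-3*x**2 - 2*x - 1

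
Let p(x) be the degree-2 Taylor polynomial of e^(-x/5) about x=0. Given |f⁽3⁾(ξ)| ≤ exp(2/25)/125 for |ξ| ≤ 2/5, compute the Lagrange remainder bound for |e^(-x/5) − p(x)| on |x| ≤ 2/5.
4*exp(2/25)/46875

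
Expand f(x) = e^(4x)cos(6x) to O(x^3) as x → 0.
1 + 4*x - 10*x**2 + O(x**3)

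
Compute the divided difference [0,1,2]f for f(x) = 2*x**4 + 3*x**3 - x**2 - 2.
22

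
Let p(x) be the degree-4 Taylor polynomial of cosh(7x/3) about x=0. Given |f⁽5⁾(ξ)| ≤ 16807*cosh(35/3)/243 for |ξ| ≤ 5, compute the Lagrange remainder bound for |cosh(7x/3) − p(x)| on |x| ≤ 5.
10504375*cosh(35/3)/5832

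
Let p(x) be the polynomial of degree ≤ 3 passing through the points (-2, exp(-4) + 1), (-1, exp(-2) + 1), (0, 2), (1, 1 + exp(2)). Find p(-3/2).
(5 + 15*exp(2) + (exp(2) + 11)*exp(4))*exp(-4)/16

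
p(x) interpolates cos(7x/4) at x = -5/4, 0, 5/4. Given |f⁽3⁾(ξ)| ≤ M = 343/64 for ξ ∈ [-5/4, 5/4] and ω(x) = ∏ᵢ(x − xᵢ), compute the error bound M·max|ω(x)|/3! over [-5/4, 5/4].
42875*sqrt(3)/110592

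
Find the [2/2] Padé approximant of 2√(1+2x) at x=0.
(5*x**2/2 + 5*x + 2)/(x**2/4 + 3*x/2 + 1)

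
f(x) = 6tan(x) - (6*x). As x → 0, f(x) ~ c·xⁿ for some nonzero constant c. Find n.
3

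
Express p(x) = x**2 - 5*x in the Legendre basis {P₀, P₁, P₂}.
(1/3)P₀ + (-5)P₁ + (2/3)P₂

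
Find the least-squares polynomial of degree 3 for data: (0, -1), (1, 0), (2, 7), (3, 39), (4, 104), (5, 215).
-13/18 + (-545/756)x + (-401/252)x² + (56/27)x³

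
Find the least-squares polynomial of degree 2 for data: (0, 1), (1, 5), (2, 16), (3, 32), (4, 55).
33/35 + (17/14)x + (43/14)x²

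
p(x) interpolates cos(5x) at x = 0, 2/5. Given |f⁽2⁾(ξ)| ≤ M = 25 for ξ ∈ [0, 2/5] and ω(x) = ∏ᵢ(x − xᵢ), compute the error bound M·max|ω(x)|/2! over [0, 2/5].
1/2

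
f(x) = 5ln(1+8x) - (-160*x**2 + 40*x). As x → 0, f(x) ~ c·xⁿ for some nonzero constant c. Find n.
3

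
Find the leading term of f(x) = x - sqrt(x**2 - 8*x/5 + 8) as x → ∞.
4/5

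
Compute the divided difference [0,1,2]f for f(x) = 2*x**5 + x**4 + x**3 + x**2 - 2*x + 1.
41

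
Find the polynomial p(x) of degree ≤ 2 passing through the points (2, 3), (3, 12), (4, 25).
2*x**2 - x - 3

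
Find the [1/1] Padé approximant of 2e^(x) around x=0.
(x + 2)/(1 - x/2)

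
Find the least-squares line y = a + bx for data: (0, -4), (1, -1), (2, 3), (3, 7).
a = -43/10, b = 37/10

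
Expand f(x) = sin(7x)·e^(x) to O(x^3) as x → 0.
7*x + 7*x**2 + O(x**3)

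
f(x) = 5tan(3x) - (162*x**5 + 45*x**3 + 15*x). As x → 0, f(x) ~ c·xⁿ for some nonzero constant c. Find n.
7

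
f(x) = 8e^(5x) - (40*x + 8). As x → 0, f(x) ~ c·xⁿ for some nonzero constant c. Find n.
2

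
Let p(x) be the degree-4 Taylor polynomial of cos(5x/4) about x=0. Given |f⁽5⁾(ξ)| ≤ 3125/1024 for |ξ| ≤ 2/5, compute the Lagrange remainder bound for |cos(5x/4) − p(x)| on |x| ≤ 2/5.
1/3840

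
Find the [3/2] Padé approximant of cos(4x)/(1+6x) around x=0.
(352*x**3/7 - 176*x**2/21 - 6*x + 1)/(1 - 764*x**2/21)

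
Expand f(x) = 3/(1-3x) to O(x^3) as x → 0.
3 + 9*x + 27*x**2 + O(x**3)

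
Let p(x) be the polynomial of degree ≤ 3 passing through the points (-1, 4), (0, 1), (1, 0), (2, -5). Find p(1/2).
5/8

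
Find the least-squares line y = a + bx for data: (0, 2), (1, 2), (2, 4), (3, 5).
a = 8/5, b = 11/10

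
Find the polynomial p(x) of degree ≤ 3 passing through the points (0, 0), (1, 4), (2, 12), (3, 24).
2*x**2 + 2*x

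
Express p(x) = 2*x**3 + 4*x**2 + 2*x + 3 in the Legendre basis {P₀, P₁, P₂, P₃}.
(13/3)P₀ + (16/5)P₁ + (8/3)P₂ + (4/5)P₃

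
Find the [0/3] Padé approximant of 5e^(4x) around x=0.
5/(-32*x**3/3 + 8*x**2 - 4*x + 1)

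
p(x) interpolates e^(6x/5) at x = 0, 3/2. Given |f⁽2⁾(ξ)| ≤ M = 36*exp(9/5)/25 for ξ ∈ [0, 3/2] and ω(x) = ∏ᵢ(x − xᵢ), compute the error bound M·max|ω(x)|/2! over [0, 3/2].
81*exp(9/5)/200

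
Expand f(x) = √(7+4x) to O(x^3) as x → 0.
sqrt(7) + 2*sqrt(7)*x/7 - 2*sqrt(7)*x**2/49 + O(x**3)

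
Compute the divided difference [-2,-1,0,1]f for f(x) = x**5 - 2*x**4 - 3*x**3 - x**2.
6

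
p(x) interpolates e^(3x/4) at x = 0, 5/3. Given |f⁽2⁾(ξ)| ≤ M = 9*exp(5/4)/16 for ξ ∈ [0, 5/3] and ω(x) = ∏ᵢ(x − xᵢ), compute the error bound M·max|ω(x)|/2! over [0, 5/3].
25*exp(5/4)/128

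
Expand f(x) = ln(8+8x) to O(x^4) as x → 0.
log(8) + x - x**2/2 + x**3/3 + O(x**4)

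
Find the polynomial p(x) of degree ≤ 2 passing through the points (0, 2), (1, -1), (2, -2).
x**2 - 4*x + 2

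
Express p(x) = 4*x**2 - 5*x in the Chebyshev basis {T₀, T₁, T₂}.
(2)T₀ + (-5)T₁ + (2)T₂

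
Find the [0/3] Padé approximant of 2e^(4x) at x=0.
2/(-32*x**3/3 + 8*x**2 - 4*x + 1)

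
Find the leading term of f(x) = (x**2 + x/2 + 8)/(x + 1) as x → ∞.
x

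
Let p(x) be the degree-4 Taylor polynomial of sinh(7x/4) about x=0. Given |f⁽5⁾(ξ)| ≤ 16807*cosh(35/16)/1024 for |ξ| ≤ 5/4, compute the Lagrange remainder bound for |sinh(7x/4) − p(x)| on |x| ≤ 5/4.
10504375*cosh(35/16)/25165824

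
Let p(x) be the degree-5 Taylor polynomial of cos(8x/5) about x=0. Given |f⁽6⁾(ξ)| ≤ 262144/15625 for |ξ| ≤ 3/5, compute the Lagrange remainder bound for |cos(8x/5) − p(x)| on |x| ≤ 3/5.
1327104/1220703125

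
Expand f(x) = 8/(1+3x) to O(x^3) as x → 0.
8 - 24*x + 72*x**2 + O(x**3)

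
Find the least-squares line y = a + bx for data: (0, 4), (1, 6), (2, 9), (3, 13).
a = 7/2, b = 3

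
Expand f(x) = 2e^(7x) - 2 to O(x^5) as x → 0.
14*x + 49*x**2 + 343*x**3/3 + 2401*x**4/12 + O(x**5)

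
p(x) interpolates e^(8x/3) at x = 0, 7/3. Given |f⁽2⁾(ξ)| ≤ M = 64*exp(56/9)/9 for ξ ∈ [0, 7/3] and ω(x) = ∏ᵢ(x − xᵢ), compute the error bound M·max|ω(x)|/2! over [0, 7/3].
392*exp(56/9)/81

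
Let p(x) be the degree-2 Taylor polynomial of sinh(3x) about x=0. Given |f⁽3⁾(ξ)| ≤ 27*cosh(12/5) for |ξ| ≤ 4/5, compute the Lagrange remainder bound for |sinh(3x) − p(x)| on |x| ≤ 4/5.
288*cosh(12/5)/125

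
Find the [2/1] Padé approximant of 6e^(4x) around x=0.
(16*x**2 + 16*x + 6)/(1 - 4*x/3)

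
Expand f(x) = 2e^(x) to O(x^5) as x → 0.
2 + 2*x + x**2 + x**3/3 + x**4/12 + O(x**5)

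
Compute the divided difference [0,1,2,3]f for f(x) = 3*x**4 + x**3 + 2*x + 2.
19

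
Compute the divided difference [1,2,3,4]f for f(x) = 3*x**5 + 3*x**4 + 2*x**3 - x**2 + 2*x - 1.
227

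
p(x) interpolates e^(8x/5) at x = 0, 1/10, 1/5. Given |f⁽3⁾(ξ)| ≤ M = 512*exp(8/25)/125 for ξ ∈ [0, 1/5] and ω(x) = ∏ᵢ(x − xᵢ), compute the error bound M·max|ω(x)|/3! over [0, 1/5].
64*sqrt(3)*exp(8/25)/421875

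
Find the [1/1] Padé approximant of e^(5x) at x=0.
(5*x/2 + 1)/(1 - 5*x/2)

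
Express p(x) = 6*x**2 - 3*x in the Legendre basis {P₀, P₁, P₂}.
(2)P₀ + (-3)P₁ + (4)P₂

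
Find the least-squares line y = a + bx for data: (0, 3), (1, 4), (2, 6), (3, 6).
a = 31/10, b = 11/10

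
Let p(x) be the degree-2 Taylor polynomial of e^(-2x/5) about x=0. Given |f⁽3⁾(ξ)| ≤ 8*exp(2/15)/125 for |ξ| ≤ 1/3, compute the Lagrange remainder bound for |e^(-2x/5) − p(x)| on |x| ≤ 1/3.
4*exp(2/15)/10125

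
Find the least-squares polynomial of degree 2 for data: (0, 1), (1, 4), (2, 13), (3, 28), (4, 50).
38/35 + (-13/35)x + (22/7)x²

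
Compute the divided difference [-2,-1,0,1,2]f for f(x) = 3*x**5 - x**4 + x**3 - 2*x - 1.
-1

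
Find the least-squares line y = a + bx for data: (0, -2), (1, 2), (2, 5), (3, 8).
a = -17/10, b = 33/10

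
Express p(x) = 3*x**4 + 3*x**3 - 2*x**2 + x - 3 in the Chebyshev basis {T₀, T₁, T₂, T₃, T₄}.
(-23/8)T₀ + (13/4)T₁ + (1/2)T₂ + (3/4)T₃ + (3/8)T₄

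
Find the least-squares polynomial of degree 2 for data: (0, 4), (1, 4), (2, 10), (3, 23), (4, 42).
141/35 + (-47/14)x + (45/14)x²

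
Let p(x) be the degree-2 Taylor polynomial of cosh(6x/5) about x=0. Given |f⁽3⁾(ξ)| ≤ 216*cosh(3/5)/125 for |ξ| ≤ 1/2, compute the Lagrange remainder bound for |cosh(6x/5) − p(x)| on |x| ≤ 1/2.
9*cosh(3/5)/250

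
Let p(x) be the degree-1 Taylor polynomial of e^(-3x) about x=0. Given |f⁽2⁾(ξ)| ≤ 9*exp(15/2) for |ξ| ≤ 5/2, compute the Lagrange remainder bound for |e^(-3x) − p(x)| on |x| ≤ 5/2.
225*exp(15/2)/8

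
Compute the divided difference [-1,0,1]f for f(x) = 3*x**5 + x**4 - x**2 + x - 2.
0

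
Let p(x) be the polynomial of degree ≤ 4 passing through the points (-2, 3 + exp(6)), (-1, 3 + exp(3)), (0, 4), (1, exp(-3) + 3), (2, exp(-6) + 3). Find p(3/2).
((-5*exp(6) + 314 + 28*exp(3))*exp(6) + 35 + 140*exp(3))*exp(-6)/128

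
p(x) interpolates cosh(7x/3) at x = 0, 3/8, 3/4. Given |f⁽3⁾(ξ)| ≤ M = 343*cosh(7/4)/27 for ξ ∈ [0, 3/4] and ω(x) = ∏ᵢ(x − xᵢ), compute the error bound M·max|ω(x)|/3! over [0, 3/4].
343*sqrt(3)*cosh(7/4)/13824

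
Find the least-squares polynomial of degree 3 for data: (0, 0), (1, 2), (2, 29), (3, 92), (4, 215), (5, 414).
-11/42 + (-391/252)x + (73/42)x² + (109/36)x³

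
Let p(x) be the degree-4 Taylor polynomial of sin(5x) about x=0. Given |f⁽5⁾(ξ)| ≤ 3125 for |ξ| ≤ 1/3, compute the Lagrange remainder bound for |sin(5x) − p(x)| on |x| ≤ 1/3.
625/5832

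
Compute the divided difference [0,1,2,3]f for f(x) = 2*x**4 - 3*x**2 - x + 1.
12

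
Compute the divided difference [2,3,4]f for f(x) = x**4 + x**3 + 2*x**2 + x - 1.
66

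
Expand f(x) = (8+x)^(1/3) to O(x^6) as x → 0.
2 + x/12 - x**2/288 + 5*x**3/20736 - 5*x**4/248832 + 11*x**5/5971968 + O(x**6)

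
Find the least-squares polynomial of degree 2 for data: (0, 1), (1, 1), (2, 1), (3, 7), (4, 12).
38/35 + (-62/35)x + (8/7)x²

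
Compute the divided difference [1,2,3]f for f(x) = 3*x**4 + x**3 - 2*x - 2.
81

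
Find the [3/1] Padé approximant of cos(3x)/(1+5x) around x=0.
(27*x**3/40 - 765*x**2/164 + 27*x/820 + 1)/(4127*x/820 + 1)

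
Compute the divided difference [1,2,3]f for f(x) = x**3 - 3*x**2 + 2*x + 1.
3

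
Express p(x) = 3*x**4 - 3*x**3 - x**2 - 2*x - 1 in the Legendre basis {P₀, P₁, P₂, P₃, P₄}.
(-11/15)P₀ + (-19/5)P₁ + (22/21)P₂ + (-6/5)P₃ + (24/35)P₄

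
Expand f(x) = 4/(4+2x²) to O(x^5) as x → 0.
1 - x**2/2 + x**4/4 + O(x**5)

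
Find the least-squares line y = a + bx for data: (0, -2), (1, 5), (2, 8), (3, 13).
a = -6/5, b = 24/5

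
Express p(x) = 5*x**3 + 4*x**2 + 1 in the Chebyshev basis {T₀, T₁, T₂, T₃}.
(3)T₀ + (15/4)T₁ + (2)T₂ + (5/4)T₃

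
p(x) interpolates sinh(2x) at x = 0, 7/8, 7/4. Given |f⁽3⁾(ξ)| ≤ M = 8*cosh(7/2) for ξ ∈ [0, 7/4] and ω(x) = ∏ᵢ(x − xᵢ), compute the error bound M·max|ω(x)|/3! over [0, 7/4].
343*sqrt(3)*cosh(7/2)/1728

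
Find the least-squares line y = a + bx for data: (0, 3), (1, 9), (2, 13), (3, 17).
a = 18/5, b = 23/5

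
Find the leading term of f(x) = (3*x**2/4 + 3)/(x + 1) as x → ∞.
3*x/4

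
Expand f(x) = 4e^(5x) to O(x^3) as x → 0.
4 + 20*x + 50*x**2 + O(x**3)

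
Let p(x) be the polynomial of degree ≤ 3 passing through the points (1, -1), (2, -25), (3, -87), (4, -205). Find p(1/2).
19/8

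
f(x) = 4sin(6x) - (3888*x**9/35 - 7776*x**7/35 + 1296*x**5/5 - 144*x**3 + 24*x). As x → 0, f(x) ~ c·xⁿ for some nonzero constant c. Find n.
11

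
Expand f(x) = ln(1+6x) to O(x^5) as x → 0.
6*x - 18*x**2 + 72*x**3 - 324*x**4 + O(x**5)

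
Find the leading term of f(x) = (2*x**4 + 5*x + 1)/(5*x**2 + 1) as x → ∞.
2*x**2/5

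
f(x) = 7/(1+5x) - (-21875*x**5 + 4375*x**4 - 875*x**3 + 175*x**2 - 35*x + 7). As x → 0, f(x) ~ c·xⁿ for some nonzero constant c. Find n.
6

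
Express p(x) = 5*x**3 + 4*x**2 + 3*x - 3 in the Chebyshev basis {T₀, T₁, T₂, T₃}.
-T₀ + (27/4)T₁ + (2)T₂ + (5/4)T₃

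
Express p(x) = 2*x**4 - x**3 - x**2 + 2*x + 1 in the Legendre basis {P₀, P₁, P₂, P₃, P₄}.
(16/15)P₀ + (7/5)P₁ + (10/21)P₂ + (-2/5)P₃ + (16/35)P₄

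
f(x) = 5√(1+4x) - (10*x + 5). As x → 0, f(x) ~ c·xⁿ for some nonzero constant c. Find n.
2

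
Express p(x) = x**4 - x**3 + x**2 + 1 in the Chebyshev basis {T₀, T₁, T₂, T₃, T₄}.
(15/8)T₀ + (-3/4)T₁ + T₂ + (-1/4)T₃ + (1/8)T₄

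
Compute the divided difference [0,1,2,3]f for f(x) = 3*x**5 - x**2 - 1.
75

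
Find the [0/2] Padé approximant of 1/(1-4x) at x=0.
1/(1 - 4*x)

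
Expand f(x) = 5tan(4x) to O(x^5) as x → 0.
20*x + 320*x**3/3 + O(x**5)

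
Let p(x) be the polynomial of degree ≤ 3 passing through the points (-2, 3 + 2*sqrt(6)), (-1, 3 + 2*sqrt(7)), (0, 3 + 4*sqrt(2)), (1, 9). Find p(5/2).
-189*sqrt(2)/4 - 35*sqrt(6)/8 + 339/8 + 135*sqrt(7)/8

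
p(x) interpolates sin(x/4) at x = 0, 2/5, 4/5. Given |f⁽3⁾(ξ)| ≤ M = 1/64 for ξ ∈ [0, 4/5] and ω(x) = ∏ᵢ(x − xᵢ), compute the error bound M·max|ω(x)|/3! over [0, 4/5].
sqrt(3)/27000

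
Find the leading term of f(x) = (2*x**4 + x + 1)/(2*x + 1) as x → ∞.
x**3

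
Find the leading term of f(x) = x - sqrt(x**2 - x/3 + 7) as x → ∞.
1/6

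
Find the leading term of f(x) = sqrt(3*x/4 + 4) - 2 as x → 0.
3*x/16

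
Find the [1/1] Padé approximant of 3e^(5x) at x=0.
(15*x/2 + 3)/(1 - 5*x/2)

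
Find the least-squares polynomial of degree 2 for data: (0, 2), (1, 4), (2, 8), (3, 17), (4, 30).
79/35 + (-57/70)x + (27/14)x²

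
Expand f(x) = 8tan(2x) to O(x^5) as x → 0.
16*x + 64*x**3/3 + O(x**5)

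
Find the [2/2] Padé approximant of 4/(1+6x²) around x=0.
4/(6*x**2 + 1)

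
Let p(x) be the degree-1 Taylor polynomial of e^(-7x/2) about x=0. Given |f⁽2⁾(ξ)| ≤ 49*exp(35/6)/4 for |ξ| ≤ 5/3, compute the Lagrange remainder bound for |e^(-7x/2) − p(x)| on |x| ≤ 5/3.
1225*exp(35/6)/72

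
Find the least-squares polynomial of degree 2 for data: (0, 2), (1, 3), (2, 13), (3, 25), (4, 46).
9/5 - x + (3)x²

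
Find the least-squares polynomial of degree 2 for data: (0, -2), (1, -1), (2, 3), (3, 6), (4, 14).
-68/35 + (13/70)x + (13/14)x²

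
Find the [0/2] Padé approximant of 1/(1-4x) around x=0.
1/(1 - 4*x)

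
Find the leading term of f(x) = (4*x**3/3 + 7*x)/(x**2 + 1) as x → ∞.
4*x/3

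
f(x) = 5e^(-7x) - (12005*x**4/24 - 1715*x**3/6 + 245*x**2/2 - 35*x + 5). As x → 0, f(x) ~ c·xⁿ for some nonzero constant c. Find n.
5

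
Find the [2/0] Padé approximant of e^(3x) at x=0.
9*x**2/2 + 3*x + 1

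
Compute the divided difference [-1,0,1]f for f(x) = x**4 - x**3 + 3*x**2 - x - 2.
4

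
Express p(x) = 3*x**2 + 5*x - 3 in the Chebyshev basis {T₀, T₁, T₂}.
(-3/2)T₀ + (5)T₁ + (3/2)T₂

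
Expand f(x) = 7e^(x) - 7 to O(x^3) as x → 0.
7*x + 7*x**2/2 + O(x**3)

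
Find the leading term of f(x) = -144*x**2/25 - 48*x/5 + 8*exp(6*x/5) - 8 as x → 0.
288*x**3/125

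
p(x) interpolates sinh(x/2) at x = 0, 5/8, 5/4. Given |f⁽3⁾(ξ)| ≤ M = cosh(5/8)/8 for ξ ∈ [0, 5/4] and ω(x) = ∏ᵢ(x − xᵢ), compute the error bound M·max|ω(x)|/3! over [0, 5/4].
125*sqrt(3)*cosh(5/8)/110592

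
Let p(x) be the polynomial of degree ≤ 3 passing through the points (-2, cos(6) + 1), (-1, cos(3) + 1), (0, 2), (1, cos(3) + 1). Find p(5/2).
15*cos(3) - 173/16 - 35*cos(6)/16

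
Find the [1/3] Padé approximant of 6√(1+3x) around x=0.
(63*x/4 + 6)/(27*x**3/64 - 9*x**2/16 + 9*x/8 + 1)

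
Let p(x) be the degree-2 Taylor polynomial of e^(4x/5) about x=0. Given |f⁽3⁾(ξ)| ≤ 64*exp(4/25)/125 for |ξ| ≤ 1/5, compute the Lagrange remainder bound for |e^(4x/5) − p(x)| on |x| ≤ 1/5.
32*exp(4/25)/46875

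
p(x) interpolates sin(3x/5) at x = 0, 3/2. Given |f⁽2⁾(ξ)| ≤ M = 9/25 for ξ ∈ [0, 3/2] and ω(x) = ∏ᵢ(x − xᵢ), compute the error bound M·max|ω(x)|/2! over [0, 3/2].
81/800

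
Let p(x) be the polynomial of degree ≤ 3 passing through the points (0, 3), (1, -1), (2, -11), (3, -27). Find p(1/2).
7/4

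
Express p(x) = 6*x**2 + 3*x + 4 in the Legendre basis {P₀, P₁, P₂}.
(6)P₀ + (3)P₁ + (4)P₂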